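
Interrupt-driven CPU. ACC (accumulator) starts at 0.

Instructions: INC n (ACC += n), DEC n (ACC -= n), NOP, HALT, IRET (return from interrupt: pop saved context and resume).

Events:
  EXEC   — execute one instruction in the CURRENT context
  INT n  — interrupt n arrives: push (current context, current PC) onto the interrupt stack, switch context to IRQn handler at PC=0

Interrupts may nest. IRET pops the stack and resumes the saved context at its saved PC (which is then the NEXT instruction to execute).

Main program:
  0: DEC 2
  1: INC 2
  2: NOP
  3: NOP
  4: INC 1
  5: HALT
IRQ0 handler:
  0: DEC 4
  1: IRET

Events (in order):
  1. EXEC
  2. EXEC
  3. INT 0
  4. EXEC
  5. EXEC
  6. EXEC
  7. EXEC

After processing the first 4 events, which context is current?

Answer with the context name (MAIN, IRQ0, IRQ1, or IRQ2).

Answer: IRQ0

Derivation:
Event 1 (EXEC): [MAIN] PC=0: DEC 2 -> ACC=-2
Event 2 (EXEC): [MAIN] PC=1: INC 2 -> ACC=0
Event 3 (INT 0): INT 0 arrives: push (MAIN, PC=2), enter IRQ0 at PC=0 (depth now 1)
Event 4 (EXEC): [IRQ0] PC=0: DEC 4 -> ACC=-4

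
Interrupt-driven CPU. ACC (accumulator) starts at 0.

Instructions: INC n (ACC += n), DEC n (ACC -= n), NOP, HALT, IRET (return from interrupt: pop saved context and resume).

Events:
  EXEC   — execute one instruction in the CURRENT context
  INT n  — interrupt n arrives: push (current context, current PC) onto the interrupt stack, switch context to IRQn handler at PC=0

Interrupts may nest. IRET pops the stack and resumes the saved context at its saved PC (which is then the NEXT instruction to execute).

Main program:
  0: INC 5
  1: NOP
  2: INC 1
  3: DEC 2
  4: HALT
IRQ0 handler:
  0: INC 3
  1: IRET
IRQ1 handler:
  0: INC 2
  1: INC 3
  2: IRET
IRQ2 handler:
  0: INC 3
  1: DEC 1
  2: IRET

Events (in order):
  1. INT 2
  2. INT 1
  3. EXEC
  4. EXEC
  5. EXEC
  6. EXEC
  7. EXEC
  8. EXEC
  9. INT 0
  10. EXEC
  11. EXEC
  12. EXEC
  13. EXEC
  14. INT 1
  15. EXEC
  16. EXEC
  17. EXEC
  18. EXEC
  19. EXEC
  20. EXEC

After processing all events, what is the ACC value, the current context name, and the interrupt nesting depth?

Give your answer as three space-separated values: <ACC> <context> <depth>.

Answer: 19 MAIN 0

Derivation:
Event 1 (INT 2): INT 2 arrives: push (MAIN, PC=0), enter IRQ2 at PC=0 (depth now 1)
Event 2 (INT 1): INT 1 arrives: push (IRQ2, PC=0), enter IRQ1 at PC=0 (depth now 2)
Event 3 (EXEC): [IRQ1] PC=0: INC 2 -> ACC=2
Event 4 (EXEC): [IRQ1] PC=1: INC 3 -> ACC=5
Event 5 (EXEC): [IRQ1] PC=2: IRET -> resume IRQ2 at PC=0 (depth now 1)
Event 6 (EXEC): [IRQ2] PC=0: INC 3 -> ACC=8
Event 7 (EXEC): [IRQ2] PC=1: DEC 1 -> ACC=7
Event 8 (EXEC): [IRQ2] PC=2: IRET -> resume MAIN at PC=0 (depth now 0)
Event 9 (INT 0): INT 0 arrives: push (MAIN, PC=0), enter IRQ0 at PC=0 (depth now 1)
Event 10 (EXEC): [IRQ0] PC=0: INC 3 -> ACC=10
Event 11 (EXEC): [IRQ0] PC=1: IRET -> resume MAIN at PC=0 (depth now 0)
Event 12 (EXEC): [MAIN] PC=0: INC 5 -> ACC=15
Event 13 (EXEC): [MAIN] PC=1: NOP
Event 14 (INT 1): INT 1 arrives: push (MAIN, PC=2), enter IRQ1 at PC=0 (depth now 1)
Event 15 (EXEC): [IRQ1] PC=0: INC 2 -> ACC=17
Event 16 (EXEC): [IRQ1] PC=1: INC 3 -> ACC=20
Event 17 (EXEC): [IRQ1] PC=2: IRET -> resume MAIN at PC=2 (depth now 0)
Event 18 (EXEC): [MAIN] PC=2: INC 1 -> ACC=21
Event 19 (EXEC): [MAIN] PC=3: DEC 2 -> ACC=19
Event 20 (EXEC): [MAIN] PC=4: HALT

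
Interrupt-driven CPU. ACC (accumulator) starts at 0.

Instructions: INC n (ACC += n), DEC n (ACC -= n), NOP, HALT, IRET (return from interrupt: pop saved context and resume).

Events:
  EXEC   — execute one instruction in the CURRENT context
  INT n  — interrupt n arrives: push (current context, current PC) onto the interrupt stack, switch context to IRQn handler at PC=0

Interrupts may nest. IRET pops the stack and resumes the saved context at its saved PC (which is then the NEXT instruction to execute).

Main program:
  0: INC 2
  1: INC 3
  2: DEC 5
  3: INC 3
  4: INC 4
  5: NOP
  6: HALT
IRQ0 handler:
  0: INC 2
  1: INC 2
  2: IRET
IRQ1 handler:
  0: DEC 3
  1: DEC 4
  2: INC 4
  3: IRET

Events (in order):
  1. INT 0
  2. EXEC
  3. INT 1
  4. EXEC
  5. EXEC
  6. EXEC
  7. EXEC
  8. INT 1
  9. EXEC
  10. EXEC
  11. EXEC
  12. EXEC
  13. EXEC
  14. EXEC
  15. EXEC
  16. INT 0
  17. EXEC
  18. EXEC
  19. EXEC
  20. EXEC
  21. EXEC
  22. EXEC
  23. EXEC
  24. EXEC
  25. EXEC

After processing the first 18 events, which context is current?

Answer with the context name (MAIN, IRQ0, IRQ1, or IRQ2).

Event 1 (INT 0): INT 0 arrives: push (MAIN, PC=0), enter IRQ0 at PC=0 (depth now 1)
Event 2 (EXEC): [IRQ0] PC=0: INC 2 -> ACC=2
Event 3 (INT 1): INT 1 arrives: push (IRQ0, PC=1), enter IRQ1 at PC=0 (depth now 2)
Event 4 (EXEC): [IRQ1] PC=0: DEC 3 -> ACC=-1
Event 5 (EXEC): [IRQ1] PC=1: DEC 4 -> ACC=-5
Event 6 (EXEC): [IRQ1] PC=2: INC 4 -> ACC=-1
Event 7 (EXEC): [IRQ1] PC=3: IRET -> resume IRQ0 at PC=1 (depth now 1)
Event 8 (INT 1): INT 1 arrives: push (IRQ0, PC=1), enter IRQ1 at PC=0 (depth now 2)
Event 9 (EXEC): [IRQ1] PC=0: DEC 3 -> ACC=-4
Event 10 (EXEC): [IRQ1] PC=1: DEC 4 -> ACC=-8
Event 11 (EXEC): [IRQ1] PC=2: INC 4 -> ACC=-4
Event 12 (EXEC): [IRQ1] PC=3: IRET -> resume IRQ0 at PC=1 (depth now 1)
Event 13 (EXEC): [IRQ0] PC=1: INC 2 -> ACC=-2
Event 14 (EXEC): [IRQ0] PC=2: IRET -> resume MAIN at PC=0 (depth now 0)
Event 15 (EXEC): [MAIN] PC=0: INC 2 -> ACC=0
Event 16 (INT 0): INT 0 arrives: push (MAIN, PC=1), enter IRQ0 at PC=0 (depth now 1)
Event 17 (EXEC): [IRQ0] PC=0: INC 2 -> ACC=2
Event 18 (EXEC): [IRQ0] PC=1: INC 2 -> ACC=4

Answer: IRQ0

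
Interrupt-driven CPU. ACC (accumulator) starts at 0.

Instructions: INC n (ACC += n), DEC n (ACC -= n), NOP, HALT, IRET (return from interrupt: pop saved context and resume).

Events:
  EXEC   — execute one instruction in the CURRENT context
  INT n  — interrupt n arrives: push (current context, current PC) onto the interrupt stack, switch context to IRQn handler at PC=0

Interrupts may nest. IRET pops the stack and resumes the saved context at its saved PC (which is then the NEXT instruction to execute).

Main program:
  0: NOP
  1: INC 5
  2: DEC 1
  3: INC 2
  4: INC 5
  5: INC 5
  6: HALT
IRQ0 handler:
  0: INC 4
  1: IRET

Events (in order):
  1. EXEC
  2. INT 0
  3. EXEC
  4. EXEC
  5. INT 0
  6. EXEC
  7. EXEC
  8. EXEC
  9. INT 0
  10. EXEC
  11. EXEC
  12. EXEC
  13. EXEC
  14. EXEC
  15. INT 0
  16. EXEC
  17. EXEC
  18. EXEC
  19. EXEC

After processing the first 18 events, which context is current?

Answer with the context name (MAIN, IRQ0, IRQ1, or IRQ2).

Answer: MAIN

Derivation:
Event 1 (EXEC): [MAIN] PC=0: NOP
Event 2 (INT 0): INT 0 arrives: push (MAIN, PC=1), enter IRQ0 at PC=0 (depth now 1)
Event 3 (EXEC): [IRQ0] PC=0: INC 4 -> ACC=4
Event 4 (EXEC): [IRQ0] PC=1: IRET -> resume MAIN at PC=1 (depth now 0)
Event 5 (INT 0): INT 0 arrives: push (MAIN, PC=1), enter IRQ0 at PC=0 (depth now 1)
Event 6 (EXEC): [IRQ0] PC=0: INC 4 -> ACC=8
Event 7 (EXEC): [IRQ0] PC=1: IRET -> resume MAIN at PC=1 (depth now 0)
Event 8 (EXEC): [MAIN] PC=1: INC 5 -> ACC=13
Event 9 (INT 0): INT 0 arrives: push (MAIN, PC=2), enter IRQ0 at PC=0 (depth now 1)
Event 10 (EXEC): [IRQ0] PC=0: INC 4 -> ACC=17
Event 11 (EXEC): [IRQ0] PC=1: IRET -> resume MAIN at PC=2 (depth now 0)
Event 12 (EXEC): [MAIN] PC=2: DEC 1 -> ACC=16
Event 13 (EXEC): [MAIN] PC=3: INC 2 -> ACC=18
Event 14 (EXEC): [MAIN] PC=4: INC 5 -> ACC=23
Event 15 (INT 0): INT 0 arrives: push (MAIN, PC=5), enter IRQ0 at PC=0 (depth now 1)
Event 16 (EXEC): [IRQ0] PC=0: INC 4 -> ACC=27
Event 17 (EXEC): [IRQ0] PC=1: IRET -> resume MAIN at PC=5 (depth now 0)
Event 18 (EXEC): [MAIN] PC=5: INC 5 -> ACC=32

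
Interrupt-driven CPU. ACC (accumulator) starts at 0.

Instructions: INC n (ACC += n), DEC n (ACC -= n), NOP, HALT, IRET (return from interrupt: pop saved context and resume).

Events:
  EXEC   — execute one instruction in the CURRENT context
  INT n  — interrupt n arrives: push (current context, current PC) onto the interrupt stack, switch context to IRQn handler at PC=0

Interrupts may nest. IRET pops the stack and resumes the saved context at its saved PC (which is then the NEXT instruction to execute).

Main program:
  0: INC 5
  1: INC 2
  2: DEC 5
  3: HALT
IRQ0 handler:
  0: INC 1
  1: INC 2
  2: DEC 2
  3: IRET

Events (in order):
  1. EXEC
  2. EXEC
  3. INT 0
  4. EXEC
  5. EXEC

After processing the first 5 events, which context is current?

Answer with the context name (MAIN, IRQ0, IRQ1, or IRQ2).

Answer: IRQ0

Derivation:
Event 1 (EXEC): [MAIN] PC=0: INC 5 -> ACC=5
Event 2 (EXEC): [MAIN] PC=1: INC 2 -> ACC=7
Event 3 (INT 0): INT 0 arrives: push (MAIN, PC=2), enter IRQ0 at PC=0 (depth now 1)
Event 4 (EXEC): [IRQ0] PC=0: INC 1 -> ACC=8
Event 5 (EXEC): [IRQ0] PC=1: INC 2 -> ACC=10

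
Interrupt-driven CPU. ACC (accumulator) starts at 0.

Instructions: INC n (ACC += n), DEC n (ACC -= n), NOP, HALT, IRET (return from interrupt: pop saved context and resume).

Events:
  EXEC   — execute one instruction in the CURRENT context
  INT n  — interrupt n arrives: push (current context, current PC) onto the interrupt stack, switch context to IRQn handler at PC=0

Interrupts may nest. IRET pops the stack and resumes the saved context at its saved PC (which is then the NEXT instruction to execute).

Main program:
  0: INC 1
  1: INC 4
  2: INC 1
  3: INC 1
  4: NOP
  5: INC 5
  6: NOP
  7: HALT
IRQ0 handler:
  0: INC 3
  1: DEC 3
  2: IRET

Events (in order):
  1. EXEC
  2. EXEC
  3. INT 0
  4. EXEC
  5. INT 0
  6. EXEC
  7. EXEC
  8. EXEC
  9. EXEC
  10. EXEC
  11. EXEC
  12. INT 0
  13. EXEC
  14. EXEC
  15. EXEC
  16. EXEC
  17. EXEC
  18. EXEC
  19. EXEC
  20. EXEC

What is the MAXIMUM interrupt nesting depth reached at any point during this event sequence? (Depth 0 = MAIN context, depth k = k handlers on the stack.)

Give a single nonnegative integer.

Event 1 (EXEC): [MAIN] PC=0: INC 1 -> ACC=1 [depth=0]
Event 2 (EXEC): [MAIN] PC=1: INC 4 -> ACC=5 [depth=0]
Event 3 (INT 0): INT 0 arrives: push (MAIN, PC=2), enter IRQ0 at PC=0 (depth now 1) [depth=1]
Event 4 (EXEC): [IRQ0] PC=0: INC 3 -> ACC=8 [depth=1]
Event 5 (INT 0): INT 0 arrives: push (IRQ0, PC=1), enter IRQ0 at PC=0 (depth now 2) [depth=2]
Event 6 (EXEC): [IRQ0] PC=0: INC 3 -> ACC=11 [depth=2]
Event 7 (EXEC): [IRQ0] PC=1: DEC 3 -> ACC=8 [depth=2]
Event 8 (EXEC): [IRQ0] PC=2: IRET -> resume IRQ0 at PC=1 (depth now 1) [depth=1]
Event 9 (EXEC): [IRQ0] PC=1: DEC 3 -> ACC=5 [depth=1]
Event 10 (EXEC): [IRQ0] PC=2: IRET -> resume MAIN at PC=2 (depth now 0) [depth=0]
Event 11 (EXEC): [MAIN] PC=2: INC 1 -> ACC=6 [depth=0]
Event 12 (INT 0): INT 0 arrives: push (MAIN, PC=3), enter IRQ0 at PC=0 (depth now 1) [depth=1]
Event 13 (EXEC): [IRQ0] PC=0: INC 3 -> ACC=9 [depth=1]
Event 14 (EXEC): [IRQ0] PC=1: DEC 3 -> ACC=6 [depth=1]
Event 15 (EXEC): [IRQ0] PC=2: IRET -> resume MAIN at PC=3 (depth now 0) [depth=0]
Event 16 (EXEC): [MAIN] PC=3: INC 1 -> ACC=7 [depth=0]
Event 17 (EXEC): [MAIN] PC=4: NOP [depth=0]
Event 18 (EXEC): [MAIN] PC=5: INC 5 -> ACC=12 [depth=0]
Event 19 (EXEC): [MAIN] PC=6: NOP [depth=0]
Event 20 (EXEC): [MAIN] PC=7: HALT [depth=0]
Max depth observed: 2

Answer: 2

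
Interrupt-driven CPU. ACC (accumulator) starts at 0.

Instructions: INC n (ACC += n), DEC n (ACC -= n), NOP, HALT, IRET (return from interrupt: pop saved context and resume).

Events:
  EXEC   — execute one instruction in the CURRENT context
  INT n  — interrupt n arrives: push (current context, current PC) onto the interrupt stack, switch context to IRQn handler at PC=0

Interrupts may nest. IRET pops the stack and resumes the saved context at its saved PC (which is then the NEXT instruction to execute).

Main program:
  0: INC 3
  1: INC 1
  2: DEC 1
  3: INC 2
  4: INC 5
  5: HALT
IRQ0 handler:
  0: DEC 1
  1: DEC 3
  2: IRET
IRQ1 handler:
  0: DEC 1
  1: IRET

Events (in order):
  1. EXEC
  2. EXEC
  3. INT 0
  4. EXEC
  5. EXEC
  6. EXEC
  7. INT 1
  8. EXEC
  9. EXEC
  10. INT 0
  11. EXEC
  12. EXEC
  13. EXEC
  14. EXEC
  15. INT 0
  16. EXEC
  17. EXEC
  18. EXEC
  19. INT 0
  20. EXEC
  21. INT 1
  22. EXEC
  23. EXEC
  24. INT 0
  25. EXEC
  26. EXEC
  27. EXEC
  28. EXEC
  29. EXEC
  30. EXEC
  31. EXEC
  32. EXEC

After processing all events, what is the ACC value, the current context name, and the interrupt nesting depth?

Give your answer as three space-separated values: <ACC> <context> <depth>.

Event 1 (EXEC): [MAIN] PC=0: INC 3 -> ACC=3
Event 2 (EXEC): [MAIN] PC=1: INC 1 -> ACC=4
Event 3 (INT 0): INT 0 arrives: push (MAIN, PC=2), enter IRQ0 at PC=0 (depth now 1)
Event 4 (EXEC): [IRQ0] PC=0: DEC 1 -> ACC=3
Event 5 (EXEC): [IRQ0] PC=1: DEC 3 -> ACC=0
Event 6 (EXEC): [IRQ0] PC=2: IRET -> resume MAIN at PC=2 (depth now 0)
Event 7 (INT 1): INT 1 arrives: push (MAIN, PC=2), enter IRQ1 at PC=0 (depth now 1)
Event 8 (EXEC): [IRQ1] PC=0: DEC 1 -> ACC=-1
Event 9 (EXEC): [IRQ1] PC=1: IRET -> resume MAIN at PC=2 (depth now 0)
Event 10 (INT 0): INT 0 arrives: push (MAIN, PC=2), enter IRQ0 at PC=0 (depth now 1)
Event 11 (EXEC): [IRQ0] PC=0: DEC 1 -> ACC=-2
Event 12 (EXEC): [IRQ0] PC=1: DEC 3 -> ACC=-5
Event 13 (EXEC): [IRQ0] PC=2: IRET -> resume MAIN at PC=2 (depth now 0)
Event 14 (EXEC): [MAIN] PC=2: DEC 1 -> ACC=-6
Event 15 (INT 0): INT 0 arrives: push (MAIN, PC=3), enter IRQ0 at PC=0 (depth now 1)
Event 16 (EXEC): [IRQ0] PC=0: DEC 1 -> ACC=-7
Event 17 (EXEC): [IRQ0] PC=1: DEC 3 -> ACC=-10
Event 18 (EXEC): [IRQ0] PC=2: IRET -> resume MAIN at PC=3 (depth now 0)
Event 19 (INT 0): INT 0 arrives: push (MAIN, PC=3), enter IRQ0 at PC=0 (depth now 1)
Event 20 (EXEC): [IRQ0] PC=0: DEC 1 -> ACC=-11
Event 21 (INT 1): INT 1 arrives: push (IRQ0, PC=1), enter IRQ1 at PC=0 (depth now 2)
Event 22 (EXEC): [IRQ1] PC=0: DEC 1 -> ACC=-12
Event 23 (EXEC): [IRQ1] PC=1: IRET -> resume IRQ0 at PC=1 (depth now 1)
Event 24 (INT 0): INT 0 arrives: push (IRQ0, PC=1), enter IRQ0 at PC=0 (depth now 2)
Event 25 (EXEC): [IRQ0] PC=0: DEC 1 -> ACC=-13
Event 26 (EXEC): [IRQ0] PC=1: DEC 3 -> ACC=-16
Event 27 (EXEC): [IRQ0] PC=2: IRET -> resume IRQ0 at PC=1 (depth now 1)
Event 28 (EXEC): [IRQ0] PC=1: DEC 3 -> ACC=-19
Event 29 (EXEC): [IRQ0] PC=2: IRET -> resume MAIN at PC=3 (depth now 0)
Event 30 (EXEC): [MAIN] PC=3: INC 2 -> ACC=-17
Event 31 (EXEC): [MAIN] PC=4: INC 5 -> ACC=-12
Event 32 (EXEC): [MAIN] PC=5: HALT

Answer: -12 MAIN 0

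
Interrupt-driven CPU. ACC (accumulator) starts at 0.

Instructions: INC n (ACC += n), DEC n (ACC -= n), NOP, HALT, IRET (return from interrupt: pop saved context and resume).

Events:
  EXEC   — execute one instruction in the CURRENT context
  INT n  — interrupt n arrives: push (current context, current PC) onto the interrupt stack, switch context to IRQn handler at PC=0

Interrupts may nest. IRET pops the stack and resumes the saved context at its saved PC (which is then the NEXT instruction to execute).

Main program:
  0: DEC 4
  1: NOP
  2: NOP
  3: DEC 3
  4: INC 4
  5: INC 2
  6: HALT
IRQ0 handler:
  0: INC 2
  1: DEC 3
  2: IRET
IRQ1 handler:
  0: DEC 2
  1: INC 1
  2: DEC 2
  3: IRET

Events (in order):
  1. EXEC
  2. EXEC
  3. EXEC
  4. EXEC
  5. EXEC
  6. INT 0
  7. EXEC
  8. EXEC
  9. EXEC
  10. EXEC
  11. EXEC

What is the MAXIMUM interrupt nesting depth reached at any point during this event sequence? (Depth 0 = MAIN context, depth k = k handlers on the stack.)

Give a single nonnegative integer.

Event 1 (EXEC): [MAIN] PC=0: DEC 4 -> ACC=-4 [depth=0]
Event 2 (EXEC): [MAIN] PC=1: NOP [depth=0]
Event 3 (EXEC): [MAIN] PC=2: NOP [depth=0]
Event 4 (EXEC): [MAIN] PC=3: DEC 3 -> ACC=-7 [depth=0]
Event 5 (EXEC): [MAIN] PC=4: INC 4 -> ACC=-3 [depth=0]
Event 6 (INT 0): INT 0 arrives: push (MAIN, PC=5), enter IRQ0 at PC=0 (depth now 1) [depth=1]
Event 7 (EXEC): [IRQ0] PC=0: INC 2 -> ACC=-1 [depth=1]
Event 8 (EXEC): [IRQ0] PC=1: DEC 3 -> ACC=-4 [depth=1]
Event 9 (EXEC): [IRQ0] PC=2: IRET -> resume MAIN at PC=5 (depth now 0) [depth=0]
Event 10 (EXEC): [MAIN] PC=5: INC 2 -> ACC=-2 [depth=0]
Event 11 (EXEC): [MAIN] PC=6: HALT [depth=0]
Max depth observed: 1

Answer: 1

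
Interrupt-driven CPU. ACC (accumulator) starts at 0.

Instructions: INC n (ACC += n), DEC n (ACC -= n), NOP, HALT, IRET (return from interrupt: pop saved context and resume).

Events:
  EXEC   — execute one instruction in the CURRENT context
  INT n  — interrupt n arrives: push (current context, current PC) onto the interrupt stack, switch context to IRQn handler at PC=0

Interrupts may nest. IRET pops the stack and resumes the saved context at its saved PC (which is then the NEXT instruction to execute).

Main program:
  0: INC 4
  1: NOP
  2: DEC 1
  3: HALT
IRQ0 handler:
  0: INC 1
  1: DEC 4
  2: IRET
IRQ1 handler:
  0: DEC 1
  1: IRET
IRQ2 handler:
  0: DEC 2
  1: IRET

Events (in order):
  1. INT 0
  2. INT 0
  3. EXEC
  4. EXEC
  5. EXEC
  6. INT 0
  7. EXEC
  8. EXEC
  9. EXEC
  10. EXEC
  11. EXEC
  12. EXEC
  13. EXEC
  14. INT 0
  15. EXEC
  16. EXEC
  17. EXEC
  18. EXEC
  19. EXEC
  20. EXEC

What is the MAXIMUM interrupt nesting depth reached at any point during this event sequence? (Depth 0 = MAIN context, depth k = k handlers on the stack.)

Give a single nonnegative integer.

Event 1 (INT 0): INT 0 arrives: push (MAIN, PC=0), enter IRQ0 at PC=0 (depth now 1) [depth=1]
Event 2 (INT 0): INT 0 arrives: push (IRQ0, PC=0), enter IRQ0 at PC=0 (depth now 2) [depth=2]
Event 3 (EXEC): [IRQ0] PC=0: INC 1 -> ACC=1 [depth=2]
Event 4 (EXEC): [IRQ0] PC=1: DEC 4 -> ACC=-3 [depth=2]
Event 5 (EXEC): [IRQ0] PC=2: IRET -> resume IRQ0 at PC=0 (depth now 1) [depth=1]
Event 6 (INT 0): INT 0 arrives: push (IRQ0, PC=0), enter IRQ0 at PC=0 (depth now 2) [depth=2]
Event 7 (EXEC): [IRQ0] PC=0: INC 1 -> ACC=-2 [depth=2]
Event 8 (EXEC): [IRQ0] PC=1: DEC 4 -> ACC=-6 [depth=2]
Event 9 (EXEC): [IRQ0] PC=2: IRET -> resume IRQ0 at PC=0 (depth now 1) [depth=1]
Event 10 (EXEC): [IRQ0] PC=0: INC 1 -> ACC=-5 [depth=1]
Event 11 (EXEC): [IRQ0] PC=1: DEC 4 -> ACC=-9 [depth=1]
Event 12 (EXEC): [IRQ0] PC=2: IRET -> resume MAIN at PC=0 (depth now 0) [depth=0]
Event 13 (EXEC): [MAIN] PC=0: INC 4 -> ACC=-5 [depth=0]
Event 14 (INT 0): INT 0 arrives: push (MAIN, PC=1), enter IRQ0 at PC=0 (depth now 1) [depth=1]
Event 15 (EXEC): [IRQ0] PC=0: INC 1 -> ACC=-4 [depth=1]
Event 16 (EXEC): [IRQ0] PC=1: DEC 4 -> ACC=-8 [depth=1]
Event 17 (EXEC): [IRQ0] PC=2: IRET -> resume MAIN at PC=1 (depth now 0) [depth=0]
Event 18 (EXEC): [MAIN] PC=1: NOP [depth=0]
Event 19 (EXEC): [MAIN] PC=2: DEC 1 -> ACC=-9 [depth=0]
Event 20 (EXEC): [MAIN] PC=3: HALT [depth=0]
Max depth observed: 2

Answer: 2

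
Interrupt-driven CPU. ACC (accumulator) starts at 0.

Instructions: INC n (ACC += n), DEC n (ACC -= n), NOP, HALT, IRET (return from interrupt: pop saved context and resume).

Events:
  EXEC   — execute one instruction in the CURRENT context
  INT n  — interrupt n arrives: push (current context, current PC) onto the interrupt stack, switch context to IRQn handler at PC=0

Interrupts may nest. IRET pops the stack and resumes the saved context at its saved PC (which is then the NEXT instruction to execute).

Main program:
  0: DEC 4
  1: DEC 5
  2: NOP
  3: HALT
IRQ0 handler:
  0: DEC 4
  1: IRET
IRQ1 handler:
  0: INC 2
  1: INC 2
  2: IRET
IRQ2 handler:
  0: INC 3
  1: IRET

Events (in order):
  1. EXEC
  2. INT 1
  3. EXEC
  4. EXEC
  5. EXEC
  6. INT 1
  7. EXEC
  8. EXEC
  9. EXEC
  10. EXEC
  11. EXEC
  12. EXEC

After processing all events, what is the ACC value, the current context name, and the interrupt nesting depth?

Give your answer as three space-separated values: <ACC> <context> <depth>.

Answer: -1 MAIN 0

Derivation:
Event 1 (EXEC): [MAIN] PC=0: DEC 4 -> ACC=-4
Event 2 (INT 1): INT 1 arrives: push (MAIN, PC=1), enter IRQ1 at PC=0 (depth now 1)
Event 3 (EXEC): [IRQ1] PC=0: INC 2 -> ACC=-2
Event 4 (EXEC): [IRQ1] PC=1: INC 2 -> ACC=0
Event 5 (EXEC): [IRQ1] PC=2: IRET -> resume MAIN at PC=1 (depth now 0)
Event 6 (INT 1): INT 1 arrives: push (MAIN, PC=1), enter IRQ1 at PC=0 (depth now 1)
Event 7 (EXEC): [IRQ1] PC=0: INC 2 -> ACC=2
Event 8 (EXEC): [IRQ1] PC=1: INC 2 -> ACC=4
Event 9 (EXEC): [IRQ1] PC=2: IRET -> resume MAIN at PC=1 (depth now 0)
Event 10 (EXEC): [MAIN] PC=1: DEC 5 -> ACC=-1
Event 11 (EXEC): [MAIN] PC=2: NOP
Event 12 (EXEC): [MAIN] PC=3: HALT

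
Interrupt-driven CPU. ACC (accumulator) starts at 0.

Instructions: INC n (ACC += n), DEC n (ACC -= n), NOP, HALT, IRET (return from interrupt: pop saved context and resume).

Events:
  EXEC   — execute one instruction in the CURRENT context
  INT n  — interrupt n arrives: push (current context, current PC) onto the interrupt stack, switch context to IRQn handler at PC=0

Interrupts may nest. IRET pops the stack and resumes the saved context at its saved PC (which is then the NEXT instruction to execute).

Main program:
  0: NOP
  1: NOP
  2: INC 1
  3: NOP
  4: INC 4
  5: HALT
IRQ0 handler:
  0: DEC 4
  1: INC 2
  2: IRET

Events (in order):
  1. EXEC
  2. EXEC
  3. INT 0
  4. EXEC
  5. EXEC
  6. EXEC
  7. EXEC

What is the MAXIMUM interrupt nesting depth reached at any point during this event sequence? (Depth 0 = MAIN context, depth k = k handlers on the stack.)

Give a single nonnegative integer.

Answer: 1

Derivation:
Event 1 (EXEC): [MAIN] PC=0: NOP [depth=0]
Event 2 (EXEC): [MAIN] PC=1: NOP [depth=0]
Event 3 (INT 0): INT 0 arrives: push (MAIN, PC=2), enter IRQ0 at PC=0 (depth now 1) [depth=1]
Event 4 (EXEC): [IRQ0] PC=0: DEC 4 -> ACC=-4 [depth=1]
Event 5 (EXEC): [IRQ0] PC=1: INC 2 -> ACC=-2 [depth=1]
Event 6 (EXEC): [IRQ0] PC=2: IRET -> resume MAIN at PC=2 (depth now 0) [depth=0]
Event 7 (EXEC): [MAIN] PC=2: INC 1 -> ACC=-1 [depth=0]
Max depth observed: 1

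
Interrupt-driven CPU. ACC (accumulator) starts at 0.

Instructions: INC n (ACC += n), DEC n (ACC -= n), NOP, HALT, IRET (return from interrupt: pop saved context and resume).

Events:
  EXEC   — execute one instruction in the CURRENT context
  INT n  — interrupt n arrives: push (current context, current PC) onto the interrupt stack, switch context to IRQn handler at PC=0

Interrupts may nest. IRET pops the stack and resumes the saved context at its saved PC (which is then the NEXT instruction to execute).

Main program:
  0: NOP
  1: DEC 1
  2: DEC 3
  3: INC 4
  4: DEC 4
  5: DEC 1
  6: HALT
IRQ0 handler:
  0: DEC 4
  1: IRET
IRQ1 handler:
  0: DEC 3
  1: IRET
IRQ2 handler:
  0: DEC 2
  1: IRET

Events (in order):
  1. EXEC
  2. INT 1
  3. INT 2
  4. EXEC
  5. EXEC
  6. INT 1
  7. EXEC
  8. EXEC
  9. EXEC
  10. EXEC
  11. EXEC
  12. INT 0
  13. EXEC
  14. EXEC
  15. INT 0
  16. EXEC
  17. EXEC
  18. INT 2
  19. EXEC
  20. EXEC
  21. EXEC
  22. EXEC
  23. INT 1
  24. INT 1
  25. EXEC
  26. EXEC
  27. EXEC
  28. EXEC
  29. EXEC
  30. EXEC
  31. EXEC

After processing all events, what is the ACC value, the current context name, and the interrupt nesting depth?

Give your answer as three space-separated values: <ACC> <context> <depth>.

Answer: -29 MAIN 0

Derivation:
Event 1 (EXEC): [MAIN] PC=0: NOP
Event 2 (INT 1): INT 1 arrives: push (MAIN, PC=1), enter IRQ1 at PC=0 (depth now 1)
Event 3 (INT 2): INT 2 arrives: push (IRQ1, PC=0), enter IRQ2 at PC=0 (depth now 2)
Event 4 (EXEC): [IRQ2] PC=0: DEC 2 -> ACC=-2
Event 5 (EXEC): [IRQ2] PC=1: IRET -> resume IRQ1 at PC=0 (depth now 1)
Event 6 (INT 1): INT 1 arrives: push (IRQ1, PC=0), enter IRQ1 at PC=0 (depth now 2)
Event 7 (EXEC): [IRQ1] PC=0: DEC 3 -> ACC=-5
Event 8 (EXEC): [IRQ1] PC=1: IRET -> resume IRQ1 at PC=0 (depth now 1)
Event 9 (EXEC): [IRQ1] PC=0: DEC 3 -> ACC=-8
Event 10 (EXEC): [IRQ1] PC=1: IRET -> resume MAIN at PC=1 (depth now 0)
Event 11 (EXEC): [MAIN] PC=1: DEC 1 -> ACC=-9
Event 12 (INT 0): INT 0 arrives: push (MAIN, PC=2), enter IRQ0 at PC=0 (depth now 1)
Event 13 (EXEC): [IRQ0] PC=0: DEC 4 -> ACC=-13
Event 14 (EXEC): [IRQ0] PC=1: IRET -> resume MAIN at PC=2 (depth now 0)
Event 15 (INT 0): INT 0 arrives: push (MAIN, PC=2), enter IRQ0 at PC=0 (depth now 1)
Event 16 (EXEC): [IRQ0] PC=0: DEC 4 -> ACC=-17
Event 17 (EXEC): [IRQ0] PC=1: IRET -> resume MAIN at PC=2 (depth now 0)
Event 18 (INT 2): INT 2 arrives: push (MAIN, PC=2), enter IRQ2 at PC=0 (depth now 1)
Event 19 (EXEC): [IRQ2] PC=0: DEC 2 -> ACC=-19
Event 20 (EXEC): [IRQ2] PC=1: IRET -> resume MAIN at PC=2 (depth now 0)
Event 21 (EXEC): [MAIN] PC=2: DEC 3 -> ACC=-22
Event 22 (EXEC): [MAIN] PC=3: INC 4 -> ACC=-18
Event 23 (INT 1): INT 1 arrives: push (MAIN, PC=4), enter IRQ1 at PC=0 (depth now 1)
Event 24 (INT 1): INT 1 arrives: push (IRQ1, PC=0), enter IRQ1 at PC=0 (depth now 2)
Event 25 (EXEC): [IRQ1] PC=0: DEC 3 -> ACC=-21
Event 26 (EXEC): [IRQ1] PC=1: IRET -> resume IRQ1 at PC=0 (depth now 1)
Event 27 (EXEC): [IRQ1] PC=0: DEC 3 -> ACC=-24
Event 28 (EXEC): [IRQ1] PC=1: IRET -> resume MAIN at PC=4 (depth now 0)
Event 29 (EXEC): [MAIN] PC=4: DEC 4 -> ACC=-28
Event 30 (EXEC): [MAIN] PC=5: DEC 1 -> ACC=-29
Event 31 (EXEC): [MAIN] PC=6: HALT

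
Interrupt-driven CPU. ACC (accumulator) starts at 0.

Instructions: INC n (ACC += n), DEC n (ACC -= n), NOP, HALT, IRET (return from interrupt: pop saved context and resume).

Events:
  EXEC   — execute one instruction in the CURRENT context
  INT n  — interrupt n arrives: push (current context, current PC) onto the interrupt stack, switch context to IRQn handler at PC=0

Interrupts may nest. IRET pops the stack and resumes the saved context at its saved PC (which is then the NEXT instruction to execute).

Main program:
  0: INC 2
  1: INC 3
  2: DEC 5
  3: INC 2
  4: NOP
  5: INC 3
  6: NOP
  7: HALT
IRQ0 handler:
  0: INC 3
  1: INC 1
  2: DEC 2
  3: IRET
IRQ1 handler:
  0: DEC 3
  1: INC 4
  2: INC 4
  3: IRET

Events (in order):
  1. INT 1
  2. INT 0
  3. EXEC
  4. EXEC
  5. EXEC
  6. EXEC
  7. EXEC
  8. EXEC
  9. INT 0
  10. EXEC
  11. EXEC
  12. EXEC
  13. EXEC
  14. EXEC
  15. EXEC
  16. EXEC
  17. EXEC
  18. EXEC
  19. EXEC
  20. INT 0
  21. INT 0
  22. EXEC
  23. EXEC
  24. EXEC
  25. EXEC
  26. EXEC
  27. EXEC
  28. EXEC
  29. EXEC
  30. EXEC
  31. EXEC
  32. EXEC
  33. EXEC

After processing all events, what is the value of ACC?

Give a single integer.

Event 1 (INT 1): INT 1 arrives: push (MAIN, PC=0), enter IRQ1 at PC=0 (depth now 1)
Event 2 (INT 0): INT 0 arrives: push (IRQ1, PC=0), enter IRQ0 at PC=0 (depth now 2)
Event 3 (EXEC): [IRQ0] PC=0: INC 3 -> ACC=3
Event 4 (EXEC): [IRQ0] PC=1: INC 1 -> ACC=4
Event 5 (EXEC): [IRQ0] PC=2: DEC 2 -> ACC=2
Event 6 (EXEC): [IRQ0] PC=3: IRET -> resume IRQ1 at PC=0 (depth now 1)
Event 7 (EXEC): [IRQ1] PC=0: DEC 3 -> ACC=-1
Event 8 (EXEC): [IRQ1] PC=1: INC 4 -> ACC=3
Event 9 (INT 0): INT 0 arrives: push (IRQ1, PC=2), enter IRQ0 at PC=0 (depth now 2)
Event 10 (EXEC): [IRQ0] PC=0: INC 3 -> ACC=6
Event 11 (EXEC): [IRQ0] PC=1: INC 1 -> ACC=7
Event 12 (EXEC): [IRQ0] PC=2: DEC 2 -> ACC=5
Event 13 (EXEC): [IRQ0] PC=3: IRET -> resume IRQ1 at PC=2 (depth now 1)
Event 14 (EXEC): [IRQ1] PC=2: INC 4 -> ACC=9
Event 15 (EXEC): [IRQ1] PC=3: IRET -> resume MAIN at PC=0 (depth now 0)
Event 16 (EXEC): [MAIN] PC=0: INC 2 -> ACC=11
Event 17 (EXEC): [MAIN] PC=1: INC 3 -> ACC=14
Event 18 (EXEC): [MAIN] PC=2: DEC 5 -> ACC=9
Event 19 (EXEC): [MAIN] PC=3: INC 2 -> ACC=11
Event 20 (INT 0): INT 0 arrives: push (MAIN, PC=4), enter IRQ0 at PC=0 (depth now 1)
Event 21 (INT 0): INT 0 arrives: push (IRQ0, PC=0), enter IRQ0 at PC=0 (depth now 2)
Event 22 (EXEC): [IRQ0] PC=0: INC 3 -> ACC=14
Event 23 (EXEC): [IRQ0] PC=1: INC 1 -> ACC=15
Event 24 (EXEC): [IRQ0] PC=2: DEC 2 -> ACC=13
Event 25 (EXEC): [IRQ0] PC=3: IRET -> resume IRQ0 at PC=0 (depth now 1)
Event 26 (EXEC): [IRQ0] PC=0: INC 3 -> ACC=16
Event 27 (EXEC): [IRQ0] PC=1: INC 1 -> ACC=17
Event 28 (EXEC): [IRQ0] PC=2: DEC 2 -> ACC=15
Event 29 (EXEC): [IRQ0] PC=3: IRET -> resume MAIN at PC=4 (depth now 0)
Event 30 (EXEC): [MAIN] PC=4: NOP
Event 31 (EXEC): [MAIN] PC=5: INC 3 -> ACC=18
Event 32 (EXEC): [MAIN] PC=6: NOP
Event 33 (EXEC): [MAIN] PC=7: HALT

Answer: 18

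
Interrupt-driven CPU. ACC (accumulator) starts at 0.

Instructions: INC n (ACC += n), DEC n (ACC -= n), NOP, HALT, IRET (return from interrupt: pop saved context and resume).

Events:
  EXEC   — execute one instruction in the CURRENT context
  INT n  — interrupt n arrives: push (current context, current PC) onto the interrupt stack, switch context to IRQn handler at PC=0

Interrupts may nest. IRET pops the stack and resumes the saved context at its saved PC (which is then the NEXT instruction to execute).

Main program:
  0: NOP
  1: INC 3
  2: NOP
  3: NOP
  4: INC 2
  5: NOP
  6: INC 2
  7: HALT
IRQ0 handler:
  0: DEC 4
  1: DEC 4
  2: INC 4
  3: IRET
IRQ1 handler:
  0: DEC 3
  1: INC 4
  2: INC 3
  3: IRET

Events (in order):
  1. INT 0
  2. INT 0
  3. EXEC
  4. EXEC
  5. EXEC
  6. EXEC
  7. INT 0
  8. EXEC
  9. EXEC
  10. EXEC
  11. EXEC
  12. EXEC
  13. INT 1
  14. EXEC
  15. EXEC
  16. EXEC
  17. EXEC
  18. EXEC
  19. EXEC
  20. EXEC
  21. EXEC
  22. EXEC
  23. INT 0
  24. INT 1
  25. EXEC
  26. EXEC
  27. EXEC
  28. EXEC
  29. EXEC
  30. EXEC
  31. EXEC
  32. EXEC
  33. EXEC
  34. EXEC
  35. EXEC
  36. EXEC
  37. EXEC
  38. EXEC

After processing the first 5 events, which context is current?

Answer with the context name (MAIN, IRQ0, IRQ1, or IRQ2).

Answer: IRQ0

Derivation:
Event 1 (INT 0): INT 0 arrives: push (MAIN, PC=0), enter IRQ0 at PC=0 (depth now 1)
Event 2 (INT 0): INT 0 arrives: push (IRQ0, PC=0), enter IRQ0 at PC=0 (depth now 2)
Event 3 (EXEC): [IRQ0] PC=0: DEC 4 -> ACC=-4
Event 4 (EXEC): [IRQ0] PC=1: DEC 4 -> ACC=-8
Event 5 (EXEC): [IRQ0] PC=2: INC 4 -> ACC=-4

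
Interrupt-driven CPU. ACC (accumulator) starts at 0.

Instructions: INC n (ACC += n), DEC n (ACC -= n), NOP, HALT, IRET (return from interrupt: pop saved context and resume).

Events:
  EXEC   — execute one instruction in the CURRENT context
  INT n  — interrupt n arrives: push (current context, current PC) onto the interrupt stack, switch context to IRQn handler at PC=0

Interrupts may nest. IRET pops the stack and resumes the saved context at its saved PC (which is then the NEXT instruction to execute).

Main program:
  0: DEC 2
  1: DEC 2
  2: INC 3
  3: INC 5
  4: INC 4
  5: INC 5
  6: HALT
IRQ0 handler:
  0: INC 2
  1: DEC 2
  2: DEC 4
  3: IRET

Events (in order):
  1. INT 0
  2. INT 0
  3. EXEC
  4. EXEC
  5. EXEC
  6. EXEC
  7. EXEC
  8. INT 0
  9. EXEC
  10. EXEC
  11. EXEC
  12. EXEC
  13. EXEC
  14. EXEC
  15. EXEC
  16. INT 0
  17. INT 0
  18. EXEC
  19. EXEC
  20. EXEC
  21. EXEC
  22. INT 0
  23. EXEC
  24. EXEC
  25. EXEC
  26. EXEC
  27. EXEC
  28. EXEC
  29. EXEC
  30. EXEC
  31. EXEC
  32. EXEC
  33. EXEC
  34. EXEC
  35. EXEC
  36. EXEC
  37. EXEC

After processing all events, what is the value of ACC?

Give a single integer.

Event 1 (INT 0): INT 0 arrives: push (MAIN, PC=0), enter IRQ0 at PC=0 (depth now 1)
Event 2 (INT 0): INT 0 arrives: push (IRQ0, PC=0), enter IRQ0 at PC=0 (depth now 2)
Event 3 (EXEC): [IRQ0] PC=0: INC 2 -> ACC=2
Event 4 (EXEC): [IRQ0] PC=1: DEC 2 -> ACC=0
Event 5 (EXEC): [IRQ0] PC=2: DEC 4 -> ACC=-4
Event 6 (EXEC): [IRQ0] PC=3: IRET -> resume IRQ0 at PC=0 (depth now 1)
Event 7 (EXEC): [IRQ0] PC=0: INC 2 -> ACC=-2
Event 8 (INT 0): INT 0 arrives: push (IRQ0, PC=1), enter IRQ0 at PC=0 (depth now 2)
Event 9 (EXEC): [IRQ0] PC=0: INC 2 -> ACC=0
Event 10 (EXEC): [IRQ0] PC=1: DEC 2 -> ACC=-2
Event 11 (EXEC): [IRQ0] PC=2: DEC 4 -> ACC=-6
Event 12 (EXEC): [IRQ0] PC=3: IRET -> resume IRQ0 at PC=1 (depth now 1)
Event 13 (EXEC): [IRQ0] PC=1: DEC 2 -> ACC=-8
Event 14 (EXEC): [IRQ0] PC=2: DEC 4 -> ACC=-12
Event 15 (EXEC): [IRQ0] PC=3: IRET -> resume MAIN at PC=0 (depth now 0)
Event 16 (INT 0): INT 0 arrives: push (MAIN, PC=0), enter IRQ0 at PC=0 (depth now 1)
Event 17 (INT 0): INT 0 arrives: push (IRQ0, PC=0), enter IRQ0 at PC=0 (depth now 2)
Event 18 (EXEC): [IRQ0] PC=0: INC 2 -> ACC=-10
Event 19 (EXEC): [IRQ0] PC=1: DEC 2 -> ACC=-12
Event 20 (EXEC): [IRQ0] PC=2: DEC 4 -> ACC=-16
Event 21 (EXEC): [IRQ0] PC=3: IRET -> resume IRQ0 at PC=0 (depth now 1)
Event 22 (INT 0): INT 0 arrives: push (IRQ0, PC=0), enter IRQ0 at PC=0 (depth now 2)
Event 23 (EXEC): [IRQ0] PC=0: INC 2 -> ACC=-14
Event 24 (EXEC): [IRQ0] PC=1: DEC 2 -> ACC=-16
Event 25 (EXEC): [IRQ0] PC=2: DEC 4 -> ACC=-20
Event 26 (EXEC): [IRQ0] PC=3: IRET -> resume IRQ0 at PC=0 (depth now 1)
Event 27 (EXEC): [IRQ0] PC=0: INC 2 -> ACC=-18
Event 28 (EXEC): [IRQ0] PC=1: DEC 2 -> ACC=-20
Event 29 (EXEC): [IRQ0] PC=2: DEC 4 -> ACC=-24
Event 30 (EXEC): [IRQ0] PC=3: IRET -> resume MAIN at PC=0 (depth now 0)
Event 31 (EXEC): [MAIN] PC=0: DEC 2 -> ACC=-26
Event 32 (EXEC): [MAIN] PC=1: DEC 2 -> ACC=-28
Event 33 (EXEC): [MAIN] PC=2: INC 3 -> ACC=-25
Event 34 (EXEC): [MAIN] PC=3: INC 5 -> ACC=-20
Event 35 (EXEC): [MAIN] PC=4: INC 4 -> ACC=-16
Event 36 (EXEC): [MAIN] PC=5: INC 5 -> ACC=-11
Event 37 (EXEC): [MAIN] PC=6: HALT

Answer: -11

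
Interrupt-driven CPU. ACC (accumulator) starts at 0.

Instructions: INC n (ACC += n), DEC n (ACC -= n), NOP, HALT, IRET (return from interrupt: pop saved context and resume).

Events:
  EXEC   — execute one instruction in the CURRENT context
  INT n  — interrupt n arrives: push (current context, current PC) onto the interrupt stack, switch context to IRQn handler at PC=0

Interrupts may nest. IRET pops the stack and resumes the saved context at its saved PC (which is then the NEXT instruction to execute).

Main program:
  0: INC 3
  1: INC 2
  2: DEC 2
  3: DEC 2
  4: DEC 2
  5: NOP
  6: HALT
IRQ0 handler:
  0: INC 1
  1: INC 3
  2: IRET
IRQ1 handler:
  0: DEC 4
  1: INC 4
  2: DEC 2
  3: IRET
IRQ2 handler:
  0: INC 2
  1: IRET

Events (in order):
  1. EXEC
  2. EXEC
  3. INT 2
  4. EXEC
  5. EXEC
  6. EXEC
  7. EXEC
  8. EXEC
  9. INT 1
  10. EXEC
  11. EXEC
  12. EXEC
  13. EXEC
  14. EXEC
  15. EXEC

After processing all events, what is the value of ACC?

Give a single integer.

Event 1 (EXEC): [MAIN] PC=0: INC 3 -> ACC=3
Event 2 (EXEC): [MAIN] PC=1: INC 2 -> ACC=5
Event 3 (INT 2): INT 2 arrives: push (MAIN, PC=2), enter IRQ2 at PC=0 (depth now 1)
Event 4 (EXEC): [IRQ2] PC=0: INC 2 -> ACC=7
Event 5 (EXEC): [IRQ2] PC=1: IRET -> resume MAIN at PC=2 (depth now 0)
Event 6 (EXEC): [MAIN] PC=2: DEC 2 -> ACC=5
Event 7 (EXEC): [MAIN] PC=3: DEC 2 -> ACC=3
Event 8 (EXEC): [MAIN] PC=4: DEC 2 -> ACC=1
Event 9 (INT 1): INT 1 arrives: push (MAIN, PC=5), enter IRQ1 at PC=0 (depth now 1)
Event 10 (EXEC): [IRQ1] PC=0: DEC 4 -> ACC=-3
Event 11 (EXEC): [IRQ1] PC=1: INC 4 -> ACC=1
Event 12 (EXEC): [IRQ1] PC=2: DEC 2 -> ACC=-1
Event 13 (EXEC): [IRQ1] PC=3: IRET -> resume MAIN at PC=5 (depth now 0)
Event 14 (EXEC): [MAIN] PC=5: NOP
Event 15 (EXEC): [MAIN] PC=6: HALT

Answer: -1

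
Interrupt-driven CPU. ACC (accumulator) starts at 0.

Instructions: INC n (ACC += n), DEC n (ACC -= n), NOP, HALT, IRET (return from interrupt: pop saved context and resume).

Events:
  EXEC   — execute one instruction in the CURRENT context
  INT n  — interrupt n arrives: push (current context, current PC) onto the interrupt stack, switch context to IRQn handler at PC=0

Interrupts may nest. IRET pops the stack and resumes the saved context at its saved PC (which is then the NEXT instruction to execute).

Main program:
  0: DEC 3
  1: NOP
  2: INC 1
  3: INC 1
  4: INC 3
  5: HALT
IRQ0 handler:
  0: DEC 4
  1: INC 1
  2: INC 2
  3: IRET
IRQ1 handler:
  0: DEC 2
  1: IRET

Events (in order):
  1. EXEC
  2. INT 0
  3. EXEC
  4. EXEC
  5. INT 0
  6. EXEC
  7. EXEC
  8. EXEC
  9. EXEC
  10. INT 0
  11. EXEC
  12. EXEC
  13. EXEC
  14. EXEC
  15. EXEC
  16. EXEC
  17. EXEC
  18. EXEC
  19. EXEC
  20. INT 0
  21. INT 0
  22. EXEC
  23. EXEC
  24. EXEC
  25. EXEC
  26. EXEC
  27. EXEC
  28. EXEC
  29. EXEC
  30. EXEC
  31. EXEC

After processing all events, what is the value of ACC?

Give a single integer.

Answer: -3

Derivation:
Event 1 (EXEC): [MAIN] PC=0: DEC 3 -> ACC=-3
Event 2 (INT 0): INT 0 arrives: push (MAIN, PC=1), enter IRQ0 at PC=0 (depth now 1)
Event 3 (EXEC): [IRQ0] PC=0: DEC 4 -> ACC=-7
Event 4 (EXEC): [IRQ0] PC=1: INC 1 -> ACC=-6
Event 5 (INT 0): INT 0 arrives: push (IRQ0, PC=2), enter IRQ0 at PC=0 (depth now 2)
Event 6 (EXEC): [IRQ0] PC=0: DEC 4 -> ACC=-10
Event 7 (EXEC): [IRQ0] PC=1: INC 1 -> ACC=-9
Event 8 (EXEC): [IRQ0] PC=2: INC 2 -> ACC=-7
Event 9 (EXEC): [IRQ0] PC=3: IRET -> resume IRQ0 at PC=2 (depth now 1)
Event 10 (INT 0): INT 0 arrives: push (IRQ0, PC=2), enter IRQ0 at PC=0 (depth now 2)
Event 11 (EXEC): [IRQ0] PC=0: DEC 4 -> ACC=-11
Event 12 (EXEC): [IRQ0] PC=1: INC 1 -> ACC=-10
Event 13 (EXEC): [IRQ0] PC=2: INC 2 -> ACC=-8
Event 14 (EXEC): [IRQ0] PC=3: IRET -> resume IRQ0 at PC=2 (depth now 1)
Event 15 (EXEC): [IRQ0] PC=2: INC 2 -> ACC=-6
Event 16 (EXEC): [IRQ0] PC=3: IRET -> resume MAIN at PC=1 (depth now 0)
Event 17 (EXEC): [MAIN] PC=1: NOP
Event 18 (EXEC): [MAIN] PC=2: INC 1 -> ACC=-5
Event 19 (EXEC): [MAIN] PC=3: INC 1 -> ACC=-4
Event 20 (INT 0): INT 0 arrives: push (MAIN, PC=4), enter IRQ0 at PC=0 (depth now 1)
Event 21 (INT 0): INT 0 arrives: push (IRQ0, PC=0), enter IRQ0 at PC=0 (depth now 2)
Event 22 (EXEC): [IRQ0] PC=0: DEC 4 -> ACC=-8
Event 23 (EXEC): [IRQ0] PC=1: INC 1 -> ACC=-7
Event 24 (EXEC): [IRQ0] PC=2: INC 2 -> ACC=-5
Event 25 (EXEC): [IRQ0] PC=3: IRET -> resume IRQ0 at PC=0 (depth now 1)
Event 26 (EXEC): [IRQ0] PC=0: DEC 4 -> ACC=-9
Event 27 (EXEC): [IRQ0] PC=1: INC 1 -> ACC=-8
Event 28 (EXEC): [IRQ0] PC=2: INC 2 -> ACC=-6
Event 29 (EXEC): [IRQ0] PC=3: IRET -> resume MAIN at PC=4 (depth now 0)
Event 30 (EXEC): [MAIN] PC=4: INC 3 -> ACC=-3
Event 31 (EXEC): [MAIN] PC=5: HALT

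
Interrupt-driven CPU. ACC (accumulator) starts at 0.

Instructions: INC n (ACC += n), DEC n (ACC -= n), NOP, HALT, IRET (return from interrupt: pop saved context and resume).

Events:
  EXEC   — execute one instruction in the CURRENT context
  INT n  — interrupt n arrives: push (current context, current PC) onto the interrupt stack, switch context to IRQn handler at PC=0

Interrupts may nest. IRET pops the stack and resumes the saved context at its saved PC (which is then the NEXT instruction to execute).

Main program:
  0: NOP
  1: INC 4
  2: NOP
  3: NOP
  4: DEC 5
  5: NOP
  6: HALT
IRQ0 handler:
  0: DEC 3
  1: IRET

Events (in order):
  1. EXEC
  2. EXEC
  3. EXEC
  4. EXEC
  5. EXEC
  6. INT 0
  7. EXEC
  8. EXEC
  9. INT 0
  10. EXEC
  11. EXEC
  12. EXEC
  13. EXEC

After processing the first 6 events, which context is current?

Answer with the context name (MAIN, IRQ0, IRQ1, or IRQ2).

Answer: IRQ0

Derivation:
Event 1 (EXEC): [MAIN] PC=0: NOP
Event 2 (EXEC): [MAIN] PC=1: INC 4 -> ACC=4
Event 3 (EXEC): [MAIN] PC=2: NOP
Event 4 (EXEC): [MAIN] PC=3: NOP
Event 5 (EXEC): [MAIN] PC=4: DEC 5 -> ACC=-1
Event 6 (INT 0): INT 0 arrives: push (MAIN, PC=5), enter IRQ0 at PC=0 (depth now 1)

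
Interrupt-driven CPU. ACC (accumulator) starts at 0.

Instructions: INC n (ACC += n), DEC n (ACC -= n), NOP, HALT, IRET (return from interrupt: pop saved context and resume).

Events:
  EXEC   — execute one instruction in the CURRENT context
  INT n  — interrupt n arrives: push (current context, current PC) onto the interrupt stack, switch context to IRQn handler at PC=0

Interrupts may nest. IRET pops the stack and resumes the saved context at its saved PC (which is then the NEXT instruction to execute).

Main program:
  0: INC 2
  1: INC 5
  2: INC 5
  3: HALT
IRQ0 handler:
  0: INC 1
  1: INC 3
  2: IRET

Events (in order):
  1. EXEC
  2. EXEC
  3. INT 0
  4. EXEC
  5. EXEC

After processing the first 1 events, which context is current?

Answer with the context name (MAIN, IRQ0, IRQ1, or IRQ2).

Answer: MAIN

Derivation:
Event 1 (EXEC): [MAIN] PC=0: INC 2 -> ACC=2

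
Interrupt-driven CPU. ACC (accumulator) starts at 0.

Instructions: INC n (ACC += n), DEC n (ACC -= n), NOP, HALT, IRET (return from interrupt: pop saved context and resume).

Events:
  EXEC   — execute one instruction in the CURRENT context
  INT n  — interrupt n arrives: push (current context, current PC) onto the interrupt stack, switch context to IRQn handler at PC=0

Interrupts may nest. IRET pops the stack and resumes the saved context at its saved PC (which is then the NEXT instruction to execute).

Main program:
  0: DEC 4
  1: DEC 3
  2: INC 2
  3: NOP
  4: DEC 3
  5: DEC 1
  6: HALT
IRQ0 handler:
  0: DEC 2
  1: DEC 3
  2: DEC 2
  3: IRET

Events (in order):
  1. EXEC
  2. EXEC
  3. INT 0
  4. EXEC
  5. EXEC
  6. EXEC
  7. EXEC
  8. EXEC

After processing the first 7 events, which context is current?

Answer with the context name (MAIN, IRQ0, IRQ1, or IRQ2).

Event 1 (EXEC): [MAIN] PC=0: DEC 4 -> ACC=-4
Event 2 (EXEC): [MAIN] PC=1: DEC 3 -> ACC=-7
Event 3 (INT 0): INT 0 arrives: push (MAIN, PC=2), enter IRQ0 at PC=0 (depth now 1)
Event 4 (EXEC): [IRQ0] PC=0: DEC 2 -> ACC=-9
Event 5 (EXEC): [IRQ0] PC=1: DEC 3 -> ACC=-12
Event 6 (EXEC): [IRQ0] PC=2: DEC 2 -> ACC=-14
Event 7 (EXEC): [IRQ0] PC=3: IRET -> resume MAIN at PC=2 (depth now 0)

Answer: MAIN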